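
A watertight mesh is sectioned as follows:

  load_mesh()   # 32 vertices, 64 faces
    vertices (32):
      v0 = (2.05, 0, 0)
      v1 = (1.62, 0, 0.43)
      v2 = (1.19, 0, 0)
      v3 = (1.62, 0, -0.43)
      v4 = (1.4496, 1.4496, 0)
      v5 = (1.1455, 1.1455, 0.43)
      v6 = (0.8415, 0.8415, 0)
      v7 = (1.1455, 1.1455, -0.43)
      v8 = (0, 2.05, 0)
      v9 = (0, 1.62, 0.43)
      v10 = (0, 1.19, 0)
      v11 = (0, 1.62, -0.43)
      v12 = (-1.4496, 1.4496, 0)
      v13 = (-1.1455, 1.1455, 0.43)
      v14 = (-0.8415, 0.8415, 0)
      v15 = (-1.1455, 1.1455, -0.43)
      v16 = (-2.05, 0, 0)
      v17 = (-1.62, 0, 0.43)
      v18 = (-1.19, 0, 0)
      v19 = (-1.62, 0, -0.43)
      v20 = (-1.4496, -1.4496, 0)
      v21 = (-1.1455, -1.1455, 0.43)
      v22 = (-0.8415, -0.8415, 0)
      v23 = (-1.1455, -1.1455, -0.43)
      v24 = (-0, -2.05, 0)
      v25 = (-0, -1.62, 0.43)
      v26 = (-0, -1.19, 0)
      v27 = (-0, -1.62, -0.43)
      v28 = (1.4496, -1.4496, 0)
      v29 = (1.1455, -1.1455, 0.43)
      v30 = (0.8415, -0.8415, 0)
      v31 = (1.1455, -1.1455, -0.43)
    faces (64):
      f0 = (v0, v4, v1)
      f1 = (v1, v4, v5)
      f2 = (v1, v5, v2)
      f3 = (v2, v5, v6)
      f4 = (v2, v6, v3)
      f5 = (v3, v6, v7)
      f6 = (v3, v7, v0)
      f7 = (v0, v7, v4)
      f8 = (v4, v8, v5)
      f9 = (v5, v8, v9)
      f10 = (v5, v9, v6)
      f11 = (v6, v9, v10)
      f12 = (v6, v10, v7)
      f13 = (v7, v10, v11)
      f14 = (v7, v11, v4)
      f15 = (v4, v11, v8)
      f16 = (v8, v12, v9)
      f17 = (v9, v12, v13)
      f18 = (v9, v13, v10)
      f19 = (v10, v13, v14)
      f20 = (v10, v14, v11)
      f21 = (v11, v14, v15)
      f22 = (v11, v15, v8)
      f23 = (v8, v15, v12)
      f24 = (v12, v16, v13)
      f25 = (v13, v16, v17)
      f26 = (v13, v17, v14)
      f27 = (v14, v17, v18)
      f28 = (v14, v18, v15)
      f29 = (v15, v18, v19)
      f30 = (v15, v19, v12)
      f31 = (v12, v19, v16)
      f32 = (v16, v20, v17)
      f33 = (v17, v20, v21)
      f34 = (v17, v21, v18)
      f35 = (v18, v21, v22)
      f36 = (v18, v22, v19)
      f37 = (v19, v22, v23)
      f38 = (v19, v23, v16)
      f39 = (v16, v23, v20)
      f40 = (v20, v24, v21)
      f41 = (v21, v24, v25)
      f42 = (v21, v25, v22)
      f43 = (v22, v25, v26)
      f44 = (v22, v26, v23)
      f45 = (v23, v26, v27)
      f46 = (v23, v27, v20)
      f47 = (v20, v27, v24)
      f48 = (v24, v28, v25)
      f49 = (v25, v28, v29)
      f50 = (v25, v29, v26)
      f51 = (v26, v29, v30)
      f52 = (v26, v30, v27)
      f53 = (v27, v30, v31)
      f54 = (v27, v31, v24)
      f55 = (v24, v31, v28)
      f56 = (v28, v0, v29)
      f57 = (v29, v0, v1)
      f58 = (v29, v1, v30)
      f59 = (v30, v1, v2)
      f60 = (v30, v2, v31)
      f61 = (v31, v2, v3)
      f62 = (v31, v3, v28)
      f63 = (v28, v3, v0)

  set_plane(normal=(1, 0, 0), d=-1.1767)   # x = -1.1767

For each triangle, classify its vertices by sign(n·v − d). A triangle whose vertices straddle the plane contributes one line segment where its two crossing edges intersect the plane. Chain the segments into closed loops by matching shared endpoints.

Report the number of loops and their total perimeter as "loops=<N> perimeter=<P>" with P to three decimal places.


loops=2 perimeter=7.139

Straddling triangles (20 of 64):
  (v8,v12,v9) [+-+] → (-1.1767, 1.56263, 0)–(-1.1767, 1.48168, 0.0809513)  len=0.1145
  (v9,v12,v13) [+-+] → (-1.1767, 1.48168, 0.0809513)–(-1.1767, 1.1767, 0.385883)  len=0.4313
  (v8,v15,v12) [++-] → (-1.1767, 1.1767, -0.385883)–(-1.1767, 1.56263, 0)  len=0.5458
  (v12,v16,v13) [--+] → (-1.1767, 1.10599, 0.415167)–(-1.1767, 1.1767, 0.385883)  len=0.0765
  (v13,v16,v17) [+--] → (-1.1767, 1.10599, 0.415167)–(-1.1767, 1.07018, 0.43)  len=0.0388
  (v13,v17,v14) [+-+] → (-1.1767, 1.07018, 0.43)–(-1.1767, 0.479174, 0.185146)  len=0.6397
  (v14,v17,v18) [+--] → (-1.1767, 0.479174, 0.185146)–(-1.1767, 0.0321146, 0)  len=0.4839
  (v14,v18,v15) [+-+] → (-1.1767, 0.0321146, 0)–(-1.1767, 0.342363, -0.128517)  len=0.3358
  (v15,v18,v19) [+--] → (-1.1767, 0.342363, -0.128517)–(-1.1767, 1.07018, -0.43)  len=0.7878
  (v15,v19,v12) [+--] → (-1.1767, 1.07018, -0.43)–(-1.1767, 1.1767, -0.385883)  len=0.1153
  (v17,v20,v21) [--+] → (-1.1767, -1.1767, 0.385883)–(-1.1767, -1.07018, 0.43)  len=0.1153
  (v17,v21,v18) [-+-] → (-1.1767, -1.07018, 0.43)–(-1.1767, -0.342363, 0.128517)  len=0.7878
  (v18,v21,v22) [-++] → (-1.1767, -0.342363, 0.128517)–(-1.1767, -0.0321146, 0)  len=0.3358
  (v18,v22,v19) [-+-] → (-1.1767, -0.0321146, 0)–(-1.1767, -0.479174, -0.185146)  len=0.4839
  (v19,v22,v23) [-++] → (-1.1767, -0.479174, -0.185146)–(-1.1767, -1.07018, -0.43)  len=0.6397
  (v19,v23,v16) [-+-] → (-1.1767, -1.07018, -0.43)–(-1.1767, -1.10599, -0.415167)  len=0.0388
  (v16,v23,v20) [-+-] → (-1.1767, -1.10599, -0.415167)–(-1.1767, -1.1767, -0.385883)  len=0.0765
  (v20,v24,v21) [-++] → (-1.1767, -1.56263, 0)–(-1.1767, -1.1767, 0.385883)  len=0.5458
  (v23,v27,v20) [++-] → (-1.1767, -1.48168, -0.0809513)–(-1.1767, -1.1767, -0.385883)  len=0.4313
  (v20,v27,v24) [-++] → (-1.1767, -1.48168, -0.0809513)–(-1.1767, -1.56263, 0)  len=0.1145

Chained into 2 loop(s):
  loop 1: 10 segments, perimeter = 3.5693
  loop 2: 10 segments, perimeter = 3.5693
Total perimeter = 7.139


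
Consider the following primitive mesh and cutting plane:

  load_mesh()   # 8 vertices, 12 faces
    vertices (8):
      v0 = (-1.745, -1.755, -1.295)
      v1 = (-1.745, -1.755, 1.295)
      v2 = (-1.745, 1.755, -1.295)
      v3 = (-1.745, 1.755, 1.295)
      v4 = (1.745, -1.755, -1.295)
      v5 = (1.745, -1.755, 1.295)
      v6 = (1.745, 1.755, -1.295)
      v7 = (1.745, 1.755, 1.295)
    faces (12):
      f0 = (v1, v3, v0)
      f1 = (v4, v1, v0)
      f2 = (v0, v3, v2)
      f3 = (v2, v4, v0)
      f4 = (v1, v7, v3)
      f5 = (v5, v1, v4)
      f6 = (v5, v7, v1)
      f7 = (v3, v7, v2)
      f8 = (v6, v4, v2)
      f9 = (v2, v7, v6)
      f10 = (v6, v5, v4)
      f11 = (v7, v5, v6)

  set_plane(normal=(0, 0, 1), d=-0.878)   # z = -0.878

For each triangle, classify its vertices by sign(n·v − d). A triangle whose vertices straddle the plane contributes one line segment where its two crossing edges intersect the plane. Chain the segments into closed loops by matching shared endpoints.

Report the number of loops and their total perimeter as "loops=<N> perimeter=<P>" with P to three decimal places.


loops=1 perimeter=14.000

Straddling triangles (8 of 12):
  (v1,v3,v0) [++-] → (-1.745, -1.18988, -0.878)–(-1.745, -1.755, -0.878)  len=0.5651
  (v4,v1,v0) [-+-] → (1.1831, -1.755, -0.878)–(-1.745, -1.755, -0.878)  len=2.9281
  (v0,v3,v2) [-+-] → (-1.745, -1.18988, -0.878)–(-1.745, 1.755, -0.878)  len=2.9449
  (v5,v1,v4) [++-] → (1.1831, -1.755, -0.878)–(1.745, -1.755, -0.878)  len=0.5619
  (v3,v7,v2) [++-] → (-1.1831, 1.755, -0.878)–(-1.745, 1.755, -0.878)  len=0.5619
  (v2,v7,v6) [-+-] → (-1.1831, 1.755, -0.878)–(1.745, 1.755, -0.878)  len=2.9281
  (v6,v5,v4) [-+-] → (1.745, 1.18988, -0.878)–(1.745, -1.755, -0.878)  len=2.9449
  (v7,v5,v6) [++-] → (1.745, 1.18988, -0.878)–(1.745, 1.755, -0.878)  len=0.5651

Chained into 1 loop(s):
  loop 1: 8 segments, perimeter = 14.0000
Total perimeter = 14.000


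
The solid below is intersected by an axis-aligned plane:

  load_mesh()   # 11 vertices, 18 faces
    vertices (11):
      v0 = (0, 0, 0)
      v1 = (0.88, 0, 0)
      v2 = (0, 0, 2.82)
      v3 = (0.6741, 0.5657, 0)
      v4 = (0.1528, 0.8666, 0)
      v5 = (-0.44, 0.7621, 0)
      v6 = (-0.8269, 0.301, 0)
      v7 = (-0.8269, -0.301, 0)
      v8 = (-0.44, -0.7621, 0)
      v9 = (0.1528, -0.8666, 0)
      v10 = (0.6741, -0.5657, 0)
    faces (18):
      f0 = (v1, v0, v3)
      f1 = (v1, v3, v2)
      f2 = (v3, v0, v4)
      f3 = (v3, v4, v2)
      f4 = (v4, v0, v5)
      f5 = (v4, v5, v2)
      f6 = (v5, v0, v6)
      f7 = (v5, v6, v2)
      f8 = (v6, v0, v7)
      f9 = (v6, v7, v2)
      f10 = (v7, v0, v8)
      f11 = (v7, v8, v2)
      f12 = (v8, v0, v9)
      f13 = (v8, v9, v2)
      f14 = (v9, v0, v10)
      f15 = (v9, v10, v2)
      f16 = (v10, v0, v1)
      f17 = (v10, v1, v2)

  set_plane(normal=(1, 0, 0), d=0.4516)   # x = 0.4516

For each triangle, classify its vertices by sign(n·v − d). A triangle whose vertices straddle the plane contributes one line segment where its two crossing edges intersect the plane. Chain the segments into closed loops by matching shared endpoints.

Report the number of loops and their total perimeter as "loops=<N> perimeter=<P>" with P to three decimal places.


Straddling triangles (8 of 18):
  (v1,v0,v3) [+-+] → (0.4516, 0, 0)–(0.4516, 0.37898, 0)  len=0.3790
  (v1,v3,v2) [++-] → (0.4516, 0.37898, 0.930797)–(0.4516, 0, 1.37283)  len=0.5823
  (v3,v0,v4) [+--] → (0.4516, 0.37898, 0)–(0.4516, 0.694129, 0)  len=0.3151
  (v3,v4,v2) [+--] → (0.4516, 0.694129, 0)–(0.4516, 0.37898, 0.930797)  len=0.9827
  (v9,v0,v10) [--+] → (0.4516, -0.37898, 0)–(0.4516, -0.694129, 0)  len=0.3151
  (v9,v10,v2) [-+-] → (0.4516, -0.694129, 0)–(0.4516, -0.37898, 0.930797)  len=0.9827
  (v10,v0,v1) [+-+] → (0.4516, -0.37898, 0)–(0.4516, 0, 0)  len=0.3790
  (v10,v1,v2) [++-] → (0.4516, 0, 1.37283)–(0.4516, -0.37898, 0.930797)  len=0.5823

Chained into 1 loop(s):
  loop 1: 8 segments, perimeter = 4.5182
Total perimeter = 4.518

loops=1 perimeter=4.518


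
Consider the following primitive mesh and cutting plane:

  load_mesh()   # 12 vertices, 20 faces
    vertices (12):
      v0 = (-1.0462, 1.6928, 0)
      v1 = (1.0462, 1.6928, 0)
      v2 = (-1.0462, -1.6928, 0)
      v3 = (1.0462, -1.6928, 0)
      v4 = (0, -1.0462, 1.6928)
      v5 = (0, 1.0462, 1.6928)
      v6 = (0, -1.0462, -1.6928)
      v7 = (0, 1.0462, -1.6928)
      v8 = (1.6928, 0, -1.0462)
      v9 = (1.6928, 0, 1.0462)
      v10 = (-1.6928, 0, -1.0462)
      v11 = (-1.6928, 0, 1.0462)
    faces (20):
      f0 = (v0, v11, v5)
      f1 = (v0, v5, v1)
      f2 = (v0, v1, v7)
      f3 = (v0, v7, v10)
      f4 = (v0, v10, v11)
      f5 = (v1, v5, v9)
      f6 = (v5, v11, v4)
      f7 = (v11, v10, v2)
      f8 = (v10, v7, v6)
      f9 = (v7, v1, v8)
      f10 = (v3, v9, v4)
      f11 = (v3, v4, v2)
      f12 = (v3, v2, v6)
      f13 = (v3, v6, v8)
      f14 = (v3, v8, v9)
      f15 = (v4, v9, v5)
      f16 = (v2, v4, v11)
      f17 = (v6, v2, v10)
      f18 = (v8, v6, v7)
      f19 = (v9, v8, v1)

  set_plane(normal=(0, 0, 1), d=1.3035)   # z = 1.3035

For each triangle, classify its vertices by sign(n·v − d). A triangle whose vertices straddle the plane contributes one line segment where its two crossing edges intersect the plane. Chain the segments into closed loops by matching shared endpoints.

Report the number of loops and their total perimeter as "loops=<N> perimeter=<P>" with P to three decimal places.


Straddling triangles (8 of 20):
  (v0,v11,v5) [--+] → (-1.01919, 0.416312, 1.3035)–(-0.240599, 1.1949, 1.3035)  len=1.1011
  (v0,v5,v1) [-+-] → (-0.240599, 1.1949, 1.3035)–(0.240599, 1.1949, 1.3035)  len=0.4812
  (v1,v5,v9) [-+-] → (0.240599, 1.1949, 1.3035)–(1.01919, 0.416312, 1.3035)  len=1.1011
  (v5,v11,v4) [+-+] → (-1.01919, 0.416312, 1.3035)–(-1.01919, -0.416312, 1.3035)  len=0.8326
  (v3,v9,v4) [--+] → (1.01919, -0.416312, 1.3035)–(0.240599, -1.1949, 1.3035)  len=1.1011
  (v3,v4,v2) [-+-] → (0.240599, -1.1949, 1.3035)–(-0.240599, -1.1949, 1.3035)  len=0.4812
  (v4,v9,v5) [+-+] → (1.01919, -0.416312, 1.3035)–(1.01919, 0.416312, 1.3035)  len=0.8326
  (v2,v4,v11) [-+-] → (-0.240599, -1.1949, 1.3035)–(-1.01919, -0.416312, 1.3035)  len=1.1011

Chained into 1 loop(s):
  loop 1: 8 segments, perimeter = 7.0320
Total perimeter = 7.032

loops=1 perimeter=7.032


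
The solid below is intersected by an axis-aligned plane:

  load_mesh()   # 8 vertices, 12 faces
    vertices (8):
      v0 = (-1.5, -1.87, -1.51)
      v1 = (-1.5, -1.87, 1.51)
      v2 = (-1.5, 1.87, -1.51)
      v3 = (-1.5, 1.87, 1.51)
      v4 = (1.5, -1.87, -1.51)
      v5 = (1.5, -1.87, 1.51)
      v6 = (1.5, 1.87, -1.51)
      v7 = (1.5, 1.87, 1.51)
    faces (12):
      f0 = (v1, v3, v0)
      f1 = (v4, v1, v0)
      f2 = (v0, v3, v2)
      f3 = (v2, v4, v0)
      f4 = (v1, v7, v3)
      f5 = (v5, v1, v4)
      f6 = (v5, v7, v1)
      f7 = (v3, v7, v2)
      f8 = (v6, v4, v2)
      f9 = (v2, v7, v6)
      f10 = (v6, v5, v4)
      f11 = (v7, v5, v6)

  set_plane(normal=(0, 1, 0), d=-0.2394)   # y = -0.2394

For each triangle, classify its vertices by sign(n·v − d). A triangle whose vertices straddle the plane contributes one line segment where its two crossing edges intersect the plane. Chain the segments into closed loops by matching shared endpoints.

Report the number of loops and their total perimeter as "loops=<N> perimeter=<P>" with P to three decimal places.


loops=1 perimeter=12.040

Straddling triangles (8 of 12):
  (v1,v3,v0) [-+-] → (-1.5, -0.2394, 1.51)–(-1.5, -0.2394, -0.193312)  len=1.7033
  (v0,v3,v2) [-++] → (-1.5, -0.2394, -0.193312)–(-1.5, -0.2394, -1.51)  len=1.3167
  (v2,v4,v0) [+--] → (0.192032, -0.2394, -1.51)–(-1.5, -0.2394, -1.51)  len=1.6920
  (v1,v7,v3) [-++] → (-0.192032, -0.2394, 1.51)–(-1.5, -0.2394, 1.51)  len=1.3080
  (v5,v7,v1) [-+-] → (1.5, -0.2394, 1.51)–(-0.192032, -0.2394, 1.51)  len=1.6920
  (v6,v4,v2) [+-+] → (1.5, -0.2394, -1.51)–(0.192032, -0.2394, -1.51)  len=1.3080
  (v6,v5,v4) [+--] → (1.5, -0.2394, 0.193312)–(1.5, -0.2394, -1.51)  len=1.7033
  (v7,v5,v6) [+-+] → (1.5, -0.2394, 1.51)–(1.5, -0.2394, 0.193312)  len=1.3167

Chained into 1 loop(s):
  loop 1: 8 segments, perimeter = 12.0400
Total perimeter = 12.040


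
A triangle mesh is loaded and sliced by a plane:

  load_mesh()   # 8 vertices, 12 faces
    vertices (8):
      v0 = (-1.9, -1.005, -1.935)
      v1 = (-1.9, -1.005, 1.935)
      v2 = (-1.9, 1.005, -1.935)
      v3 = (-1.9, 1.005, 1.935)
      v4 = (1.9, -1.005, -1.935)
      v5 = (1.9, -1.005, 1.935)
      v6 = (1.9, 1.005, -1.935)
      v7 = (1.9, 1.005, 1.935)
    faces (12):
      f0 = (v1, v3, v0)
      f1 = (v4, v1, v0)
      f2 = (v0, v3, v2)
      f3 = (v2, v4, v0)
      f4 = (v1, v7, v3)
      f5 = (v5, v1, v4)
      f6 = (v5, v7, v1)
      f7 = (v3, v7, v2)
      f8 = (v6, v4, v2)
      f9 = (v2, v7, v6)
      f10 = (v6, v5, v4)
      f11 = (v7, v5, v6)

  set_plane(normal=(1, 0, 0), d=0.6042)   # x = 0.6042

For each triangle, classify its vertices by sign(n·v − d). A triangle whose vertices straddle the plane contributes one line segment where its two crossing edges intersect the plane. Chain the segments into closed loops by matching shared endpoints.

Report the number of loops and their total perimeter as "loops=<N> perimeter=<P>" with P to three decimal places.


Straddling triangles (8 of 12):
  (v4,v1,v0) [+--] → (0.6042, -1.005, -0.61533)–(0.6042, -1.005, -1.935)  len=1.3197
  (v2,v4,v0) [-+-] → (0.6042, -0.31959, -1.935)–(0.6042, -1.005, -1.935)  len=0.6854
  (v1,v7,v3) [-+-] → (0.6042, 0.31959, 1.935)–(0.6042, 1.005, 1.935)  len=0.6854
  (v5,v1,v4) [+-+] → (0.6042, -1.005, 1.935)–(0.6042, -1.005, -0.61533)  len=2.5503
  (v5,v7,v1) [++-] → (0.6042, 0.31959, 1.935)–(0.6042, -1.005, 1.935)  len=1.3246
  (v3,v7,v2) [-+-] → (0.6042, 1.005, 1.935)–(0.6042, 1.005, 0.61533)  len=1.3197
  (v6,v4,v2) [++-] → (0.6042, -0.31959, -1.935)–(0.6042, 1.005, -1.935)  len=1.3246
  (v2,v7,v6) [-++] → (0.6042, 1.005, 0.61533)–(0.6042, 1.005, -1.935)  len=2.5503

Chained into 1 loop(s):
  loop 1: 8 segments, perimeter = 11.7600
Total perimeter = 11.760

loops=1 perimeter=11.760


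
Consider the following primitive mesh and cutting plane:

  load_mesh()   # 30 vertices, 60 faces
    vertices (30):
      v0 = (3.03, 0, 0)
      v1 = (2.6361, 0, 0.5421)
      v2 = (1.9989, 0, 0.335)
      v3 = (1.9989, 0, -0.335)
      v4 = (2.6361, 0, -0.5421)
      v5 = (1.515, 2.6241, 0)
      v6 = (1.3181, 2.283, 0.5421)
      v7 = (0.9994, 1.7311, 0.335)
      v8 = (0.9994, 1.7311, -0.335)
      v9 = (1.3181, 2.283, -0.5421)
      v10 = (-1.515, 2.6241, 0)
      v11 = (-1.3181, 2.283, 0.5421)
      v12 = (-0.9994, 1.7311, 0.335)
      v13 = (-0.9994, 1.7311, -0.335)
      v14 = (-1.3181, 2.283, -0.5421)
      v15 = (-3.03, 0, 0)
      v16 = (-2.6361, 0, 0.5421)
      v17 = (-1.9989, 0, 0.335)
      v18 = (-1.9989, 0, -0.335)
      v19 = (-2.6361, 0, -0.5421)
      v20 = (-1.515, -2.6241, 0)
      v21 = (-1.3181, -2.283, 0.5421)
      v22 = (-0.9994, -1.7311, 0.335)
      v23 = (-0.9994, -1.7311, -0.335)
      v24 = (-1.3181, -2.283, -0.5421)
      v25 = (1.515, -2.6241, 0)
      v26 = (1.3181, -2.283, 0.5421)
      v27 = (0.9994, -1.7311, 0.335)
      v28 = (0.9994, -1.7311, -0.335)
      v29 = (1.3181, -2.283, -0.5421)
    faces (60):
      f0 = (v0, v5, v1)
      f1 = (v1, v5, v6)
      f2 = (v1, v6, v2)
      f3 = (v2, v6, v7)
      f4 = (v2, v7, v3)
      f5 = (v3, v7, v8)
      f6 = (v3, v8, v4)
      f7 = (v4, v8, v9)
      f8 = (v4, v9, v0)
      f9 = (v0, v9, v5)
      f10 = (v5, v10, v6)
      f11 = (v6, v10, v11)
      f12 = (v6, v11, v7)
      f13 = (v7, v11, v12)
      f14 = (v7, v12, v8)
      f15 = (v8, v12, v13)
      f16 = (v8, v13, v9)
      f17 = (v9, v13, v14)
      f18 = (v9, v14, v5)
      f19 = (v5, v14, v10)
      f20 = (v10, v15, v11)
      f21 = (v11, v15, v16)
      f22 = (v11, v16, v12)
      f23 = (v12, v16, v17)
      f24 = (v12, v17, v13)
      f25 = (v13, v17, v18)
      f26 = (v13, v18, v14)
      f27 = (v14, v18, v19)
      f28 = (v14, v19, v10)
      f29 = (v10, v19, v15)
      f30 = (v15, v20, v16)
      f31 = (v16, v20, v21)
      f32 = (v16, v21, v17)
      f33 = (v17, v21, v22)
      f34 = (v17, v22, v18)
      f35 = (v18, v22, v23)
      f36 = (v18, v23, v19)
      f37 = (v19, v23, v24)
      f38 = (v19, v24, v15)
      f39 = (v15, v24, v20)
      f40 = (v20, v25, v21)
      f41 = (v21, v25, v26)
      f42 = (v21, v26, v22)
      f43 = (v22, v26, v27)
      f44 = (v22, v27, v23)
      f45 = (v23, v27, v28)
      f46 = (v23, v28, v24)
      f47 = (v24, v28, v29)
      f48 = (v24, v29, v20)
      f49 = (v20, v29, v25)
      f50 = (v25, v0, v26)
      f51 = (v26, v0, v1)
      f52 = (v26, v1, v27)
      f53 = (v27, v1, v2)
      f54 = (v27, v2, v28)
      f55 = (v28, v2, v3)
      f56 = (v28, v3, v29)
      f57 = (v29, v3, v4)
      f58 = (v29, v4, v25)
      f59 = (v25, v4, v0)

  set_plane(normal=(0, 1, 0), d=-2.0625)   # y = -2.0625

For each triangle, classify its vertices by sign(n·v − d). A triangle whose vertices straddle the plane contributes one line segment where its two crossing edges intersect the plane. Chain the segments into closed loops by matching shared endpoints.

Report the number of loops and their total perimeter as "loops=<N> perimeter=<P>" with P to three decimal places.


loops=1 perimeter=8.514

Straddling triangles (18 of 60):
  (v15,v20,v16) [+-+] → (-1.83923, -2.0625, 0)–(-1.75493, -2.0625, 0.116018)  len=0.1434
  (v16,v20,v21) [+--] → (-1.75493, -2.0625, 0.116018)–(-1.4454, -2.0625, 0.5421)  len=0.5266
  (v16,v21,v17) [+-+] → (-1.4454, -2.0625, 0.5421)–(-1.38385, -2.0625, 0.522098)  len=0.0647
  (v17,v21,v22) [+-+] → (-1.38385, -2.0625, 0.522098)–(-1.19077, -2.0625, 0.459358)  len=0.2030
  (v19,v23,v24) [++-] → (-1.19077, -2.0625, -0.459358)–(-1.4454, -2.0625, -0.5421)  len=0.2677
  (v19,v24,v15) [+-+] → (-1.4454, -2.0625, -0.5421)–(-1.48344, -2.0625, -0.489742)  len=0.0647
  (v15,v24,v20) [+--] → (-1.48344, -2.0625, -0.489742)–(-1.83923, -2.0625, 0)  len=0.6053
  (v21,v26,v22) [--+] → (0.392192, -2.0625, 0.459358)–(-1.19077, -2.0625, 0.459358)  len=1.5830
  (v22,v26,v27) [+-+] → (0.392192, -2.0625, 0.459358)–(1.19077, -2.0625, 0.459358)  len=0.7986
  (v23,v28,v24) [++-] → (-0.392192, -2.0625, -0.459358)–(-1.19077, -2.0625, -0.459358)  len=0.7986
  (v24,v28,v29) [-+-] → (-0.392192, -2.0625, -0.459358)–(1.19077, -2.0625, -0.459358)  len=1.5830
  (v25,v0,v26) [-+-] → (1.83923, -2.0625, 0)–(1.48344, -2.0625, 0.489742)  len=0.6053
  (v26,v0,v1) [-++] → (1.48344, -2.0625, 0.489742)–(1.4454, -2.0625, 0.5421)  len=0.0647
  (v26,v1,v27) [-++] → (1.4454, -2.0625, 0.5421)–(1.19077, -2.0625, 0.459358)  len=0.2677
  (v28,v3,v29) [++-] → (1.38385, -2.0625, -0.522098)–(1.19077, -2.0625, -0.459358)  len=0.2030
  (v29,v3,v4) [-++] → (1.38385, -2.0625, -0.522098)–(1.4454, -2.0625, -0.5421)  len=0.0647
  (v29,v4,v25) [-+-] → (1.4454, -2.0625, -0.5421)–(1.75493, -2.0625, -0.116018)  len=0.5266
  (v25,v4,v0) [-++] → (1.75493, -2.0625, -0.116018)–(1.83923, -2.0625, 0)  len=0.1434

Chained into 1 loop(s):
  loop 1: 18 segments, perimeter = 8.5143
Total perimeter = 8.514


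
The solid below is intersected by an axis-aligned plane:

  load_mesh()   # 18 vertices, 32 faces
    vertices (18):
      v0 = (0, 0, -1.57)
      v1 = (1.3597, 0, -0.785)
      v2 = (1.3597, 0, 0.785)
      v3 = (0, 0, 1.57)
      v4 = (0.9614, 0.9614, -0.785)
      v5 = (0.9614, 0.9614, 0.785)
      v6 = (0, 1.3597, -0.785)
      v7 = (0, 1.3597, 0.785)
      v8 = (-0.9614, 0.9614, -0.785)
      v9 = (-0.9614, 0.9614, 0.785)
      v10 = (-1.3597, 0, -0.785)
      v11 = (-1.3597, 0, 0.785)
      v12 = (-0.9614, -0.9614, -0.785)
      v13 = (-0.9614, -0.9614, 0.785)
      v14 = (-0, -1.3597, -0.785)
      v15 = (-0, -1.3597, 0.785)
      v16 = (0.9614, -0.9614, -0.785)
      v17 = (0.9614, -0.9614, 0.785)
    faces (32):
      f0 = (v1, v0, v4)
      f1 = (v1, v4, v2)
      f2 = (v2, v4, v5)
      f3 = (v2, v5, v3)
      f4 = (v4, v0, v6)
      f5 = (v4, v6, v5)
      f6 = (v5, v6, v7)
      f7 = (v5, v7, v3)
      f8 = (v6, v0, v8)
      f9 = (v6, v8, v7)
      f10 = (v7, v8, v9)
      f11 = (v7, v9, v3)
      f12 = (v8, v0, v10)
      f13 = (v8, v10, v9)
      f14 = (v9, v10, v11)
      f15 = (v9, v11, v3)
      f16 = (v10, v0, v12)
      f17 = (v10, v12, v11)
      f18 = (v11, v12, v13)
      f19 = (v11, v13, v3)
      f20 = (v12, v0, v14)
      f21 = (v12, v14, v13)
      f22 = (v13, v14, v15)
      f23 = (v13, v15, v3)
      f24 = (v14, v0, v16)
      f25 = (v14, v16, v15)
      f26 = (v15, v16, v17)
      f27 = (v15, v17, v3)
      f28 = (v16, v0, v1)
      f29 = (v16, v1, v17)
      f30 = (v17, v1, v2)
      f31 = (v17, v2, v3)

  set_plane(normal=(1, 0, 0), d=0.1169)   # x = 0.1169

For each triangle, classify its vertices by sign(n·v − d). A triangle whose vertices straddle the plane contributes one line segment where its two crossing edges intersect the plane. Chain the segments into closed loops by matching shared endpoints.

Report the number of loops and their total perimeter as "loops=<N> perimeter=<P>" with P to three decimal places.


loops=1 perimeter=9.137

Straddling triangles (12 of 32):
  (v1,v0,v4) [+-+] → (0.1169, 0, -1.50251)–(0.1169, 0.1169, -1.47455)  len=0.1202
  (v2,v5,v3) [++-] → (0.1169, 0.1169, 1.47455)–(0.1169, 0, 1.50251)  len=0.1202
  (v4,v0,v6) [+--] → (0.1169, 0.1169, -1.47455)–(0.1169, 1.31127, -0.785)  len=1.3791
  (v4,v6,v5) [+-+] → (0.1169, 1.31127, -0.785)–(0.1169, 1.31127, -0.594098)  len=0.1909
  (v5,v6,v7) [+--] → (0.1169, 1.31127, -0.594098)–(0.1169, 1.31127, 0.785)  len=1.3791
  (v5,v7,v3) [+--] → (0.1169, 1.31127, 0.785)–(0.1169, 0.1169, 1.47455)  len=1.3791
  (v14,v0,v16) [--+] → (0.1169, -0.1169, -1.47455)–(0.1169, -1.31127, -0.785)  len=1.3791
  (v14,v16,v15) [-+-] → (0.1169, -1.31127, -0.785)–(0.1169, -1.31127, 0.594098)  len=1.3791
  (v15,v16,v17) [-++] → (0.1169, -1.31127, 0.594098)–(0.1169, -1.31127, 0.785)  len=0.1909
  (v15,v17,v3) [-+-] → (0.1169, -1.31127, 0.785)–(0.1169, -0.1169, 1.47455)  len=1.3791
  (v16,v0,v1) [+-+] → (0.1169, -0.1169, -1.47455)–(0.1169, 0, -1.50251)  len=0.1202
  (v17,v2,v3) [++-] → (0.1169, 0, 1.50251)–(0.1169, -0.1169, 1.47455)  len=0.1202

Chained into 1 loop(s):
  loop 1: 12 segments, perimeter = 9.1373
Total perimeter = 9.137


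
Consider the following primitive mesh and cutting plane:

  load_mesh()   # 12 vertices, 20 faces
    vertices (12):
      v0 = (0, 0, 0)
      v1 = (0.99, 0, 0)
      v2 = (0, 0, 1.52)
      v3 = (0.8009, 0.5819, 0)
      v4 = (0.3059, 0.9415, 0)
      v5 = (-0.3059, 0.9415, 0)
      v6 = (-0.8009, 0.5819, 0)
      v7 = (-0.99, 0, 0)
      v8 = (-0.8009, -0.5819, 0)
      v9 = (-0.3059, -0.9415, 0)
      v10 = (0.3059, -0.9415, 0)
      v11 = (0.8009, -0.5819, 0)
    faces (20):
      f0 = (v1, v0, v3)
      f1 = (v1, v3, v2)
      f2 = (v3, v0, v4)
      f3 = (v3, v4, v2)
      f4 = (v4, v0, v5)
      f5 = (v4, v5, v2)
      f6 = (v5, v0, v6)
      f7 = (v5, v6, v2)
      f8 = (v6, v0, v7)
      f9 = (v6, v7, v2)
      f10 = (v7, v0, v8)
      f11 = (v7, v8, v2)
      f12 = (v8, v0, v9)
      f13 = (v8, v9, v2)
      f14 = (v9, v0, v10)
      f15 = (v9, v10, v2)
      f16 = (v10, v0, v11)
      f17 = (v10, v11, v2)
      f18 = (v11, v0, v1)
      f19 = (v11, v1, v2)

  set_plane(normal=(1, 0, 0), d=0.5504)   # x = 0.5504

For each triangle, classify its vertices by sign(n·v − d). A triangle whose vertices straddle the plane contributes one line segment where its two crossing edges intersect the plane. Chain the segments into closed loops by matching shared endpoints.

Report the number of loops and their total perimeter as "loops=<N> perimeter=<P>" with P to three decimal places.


loops=1 perimeter=3.619

Straddling triangles (8 of 20):
  (v1,v0,v3) [+-+] → (0.5504, 0, 0)–(0.5504, 0.399897, 0)  len=0.3999
  (v1,v3,v2) [++-] → (0.5504, 0.399897, 0.475415)–(0.5504, 0, 0.674941)  len=0.4469
  (v3,v0,v4) [+--] → (0.5504, 0.399897, 0)–(0.5504, 0.763879, 0)  len=0.3640
  (v3,v4,v2) [+--] → (0.5504, 0.763879, 0)–(0.5504, 0.399897, 0.475415)  len=0.5988
  (v10,v0,v11) [--+] → (0.5504, -0.399897, 0)–(0.5504, -0.763879, 0)  len=0.3640
  (v10,v11,v2) [-+-] → (0.5504, -0.763879, 0)–(0.5504, -0.399897, 0.475415)  len=0.5988
  (v11,v0,v1) [+-+] → (0.5504, -0.399897, 0)–(0.5504, 0, 0)  len=0.3999
  (v11,v1,v2) [++-] → (0.5504, 0, 0.674941)–(0.5504, -0.399897, 0.475415)  len=0.4469

Chained into 1 loop(s):
  loop 1: 8 segments, perimeter = 3.6191
Total perimeter = 3.619


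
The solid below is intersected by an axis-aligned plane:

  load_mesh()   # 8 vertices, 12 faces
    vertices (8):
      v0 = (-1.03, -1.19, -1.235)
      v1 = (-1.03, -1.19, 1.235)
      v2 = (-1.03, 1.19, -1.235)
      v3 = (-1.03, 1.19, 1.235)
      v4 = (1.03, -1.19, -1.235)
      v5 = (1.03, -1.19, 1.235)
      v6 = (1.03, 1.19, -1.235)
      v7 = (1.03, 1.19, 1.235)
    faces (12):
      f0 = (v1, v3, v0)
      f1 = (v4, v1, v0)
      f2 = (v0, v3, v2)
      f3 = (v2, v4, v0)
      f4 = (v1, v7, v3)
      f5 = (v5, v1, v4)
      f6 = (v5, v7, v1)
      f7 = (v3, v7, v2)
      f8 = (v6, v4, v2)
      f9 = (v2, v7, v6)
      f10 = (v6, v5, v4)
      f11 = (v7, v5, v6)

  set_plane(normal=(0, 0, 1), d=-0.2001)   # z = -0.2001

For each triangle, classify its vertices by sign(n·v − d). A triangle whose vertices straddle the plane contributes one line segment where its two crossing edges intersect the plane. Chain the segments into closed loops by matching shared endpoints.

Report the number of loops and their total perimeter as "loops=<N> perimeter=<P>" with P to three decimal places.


Straddling triangles (8 of 12):
  (v1,v3,v0) [++-] → (-1.03, -0.192809, -0.2001)–(-1.03, -1.19, -0.2001)  len=0.9972
  (v4,v1,v0) [-+-] → (0.166885, -1.19, -0.2001)–(-1.03, -1.19, -0.2001)  len=1.1969
  (v0,v3,v2) [-+-] → (-1.03, -0.192809, -0.2001)–(-1.03, 1.19, -0.2001)  len=1.3828
  (v5,v1,v4) [++-] → (0.166885, -1.19, -0.2001)–(1.03, -1.19, -0.2001)  len=0.8631
  (v3,v7,v2) [++-] → (-0.166885, 1.19, -0.2001)–(-1.03, 1.19, -0.2001)  len=0.8631
  (v2,v7,v6) [-+-] → (-0.166885, 1.19, -0.2001)–(1.03, 1.19, -0.2001)  len=1.1969
  (v6,v5,v4) [-+-] → (1.03, 0.192809, -0.2001)–(1.03, -1.19, -0.2001)  len=1.3828
  (v7,v5,v6) [++-] → (1.03, 0.192809, -0.2001)–(1.03, 1.19, -0.2001)  len=0.9972

Chained into 1 loop(s):
  loop 1: 8 segments, perimeter = 8.8800
Total perimeter = 8.880

loops=1 perimeter=8.880


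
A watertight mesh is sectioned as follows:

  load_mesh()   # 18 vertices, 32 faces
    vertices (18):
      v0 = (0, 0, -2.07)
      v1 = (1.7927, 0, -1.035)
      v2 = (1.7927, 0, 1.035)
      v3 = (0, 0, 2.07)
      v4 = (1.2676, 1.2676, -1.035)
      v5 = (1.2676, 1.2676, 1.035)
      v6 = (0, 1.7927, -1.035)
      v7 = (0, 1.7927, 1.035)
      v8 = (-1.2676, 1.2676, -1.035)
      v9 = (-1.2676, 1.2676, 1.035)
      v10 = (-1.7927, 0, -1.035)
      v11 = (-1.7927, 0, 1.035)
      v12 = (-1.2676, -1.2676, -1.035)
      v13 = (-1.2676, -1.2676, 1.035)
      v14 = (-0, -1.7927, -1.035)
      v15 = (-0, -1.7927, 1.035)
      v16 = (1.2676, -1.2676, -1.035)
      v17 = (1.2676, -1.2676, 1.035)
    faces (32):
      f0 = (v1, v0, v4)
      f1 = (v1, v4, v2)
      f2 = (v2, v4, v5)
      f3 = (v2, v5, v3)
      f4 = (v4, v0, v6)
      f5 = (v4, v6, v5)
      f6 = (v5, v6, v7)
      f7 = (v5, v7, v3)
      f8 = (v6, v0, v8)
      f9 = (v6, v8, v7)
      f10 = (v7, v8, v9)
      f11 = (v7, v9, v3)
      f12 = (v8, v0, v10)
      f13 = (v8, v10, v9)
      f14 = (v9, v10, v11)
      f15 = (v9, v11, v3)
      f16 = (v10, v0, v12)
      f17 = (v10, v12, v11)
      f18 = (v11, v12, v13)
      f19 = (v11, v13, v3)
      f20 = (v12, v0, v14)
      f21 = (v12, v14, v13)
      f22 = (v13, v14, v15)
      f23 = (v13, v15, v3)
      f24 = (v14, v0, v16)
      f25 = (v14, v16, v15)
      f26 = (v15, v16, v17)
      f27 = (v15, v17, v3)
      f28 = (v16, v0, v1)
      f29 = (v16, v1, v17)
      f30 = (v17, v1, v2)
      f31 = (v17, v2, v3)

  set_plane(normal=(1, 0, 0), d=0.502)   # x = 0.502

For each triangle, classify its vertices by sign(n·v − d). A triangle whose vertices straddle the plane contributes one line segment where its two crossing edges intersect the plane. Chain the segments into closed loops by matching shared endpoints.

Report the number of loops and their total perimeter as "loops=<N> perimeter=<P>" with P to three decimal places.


loops=1 perimeter=11.206

Straddling triangles (12 of 32):
  (v1,v0,v4) [+-+] → (0.502, 0, -1.78017)–(0.502, 0.502, -1.66012)  len=0.5162
  (v2,v5,v3) [++-] → (0.502, 0.502, 1.66012)–(0.502, 0, 1.78017)  len=0.5162
  (v4,v0,v6) [+--] → (0.502, 0.502, -1.66012)–(0.502, 1.58475, -1.035)  len=1.2502
  (v4,v6,v5) [+-+] → (0.502, 1.58475, -1.035)–(0.502, 1.58475, -0.21523)  len=0.8198
  (v5,v6,v7) [+--] → (0.502, 1.58475, -0.21523)–(0.502, 1.58475, 1.035)  len=1.2502
  (v5,v7,v3) [+--] → (0.502, 1.58475, 1.035)–(0.502, 0.502, 1.66012)  len=1.2502
  (v14,v0,v16) [--+] → (0.502, -0.502, -1.66012)–(0.502, -1.58475, -1.035)  len=1.2502
  (v14,v16,v15) [-+-] → (0.502, -1.58475, -1.035)–(0.502, -1.58475, 0.21523)  len=1.2502
  (v15,v16,v17) [-++] → (0.502, -1.58475, 0.21523)–(0.502, -1.58475, 1.035)  len=0.8198
  (v15,v17,v3) [-+-] → (0.502, -1.58475, 1.035)–(0.502, -0.502, 1.66012)  len=1.2502
  (v16,v0,v1) [+-+] → (0.502, -0.502, -1.66012)–(0.502, 0, -1.78017)  len=0.5162
  (v17,v2,v3) [++-] → (0.502, 0, 1.78017)–(0.502, -0.502, 1.66012)  len=0.5162

Chained into 1 loop(s):
  loop 1: 12 segments, perimeter = 11.2056
Total perimeter = 11.206


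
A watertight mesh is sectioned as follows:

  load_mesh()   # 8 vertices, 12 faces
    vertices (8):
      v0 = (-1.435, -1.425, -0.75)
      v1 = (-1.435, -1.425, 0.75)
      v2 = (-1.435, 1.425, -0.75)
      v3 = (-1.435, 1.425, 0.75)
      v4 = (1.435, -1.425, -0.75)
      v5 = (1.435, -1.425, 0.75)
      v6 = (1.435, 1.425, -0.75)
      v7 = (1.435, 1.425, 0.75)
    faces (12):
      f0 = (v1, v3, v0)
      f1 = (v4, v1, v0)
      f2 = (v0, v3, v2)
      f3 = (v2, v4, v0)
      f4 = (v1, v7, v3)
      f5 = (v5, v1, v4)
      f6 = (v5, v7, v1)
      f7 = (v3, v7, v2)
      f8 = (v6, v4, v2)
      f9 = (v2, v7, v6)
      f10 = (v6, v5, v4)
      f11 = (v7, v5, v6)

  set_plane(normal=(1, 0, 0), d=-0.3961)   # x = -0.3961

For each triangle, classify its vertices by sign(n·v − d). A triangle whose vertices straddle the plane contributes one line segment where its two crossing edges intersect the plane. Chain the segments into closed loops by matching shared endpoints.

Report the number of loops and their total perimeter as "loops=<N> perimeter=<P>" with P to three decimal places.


loops=1 perimeter=8.700

Straddling triangles (8 of 12):
  (v4,v1,v0) [+--] → (-0.3961, -1.425, 0.207021)–(-0.3961, -1.425, -0.75)  len=0.9570
  (v2,v4,v0) [-+-] → (-0.3961, 0.39334, -0.75)–(-0.3961, -1.425, -0.75)  len=1.8183
  (v1,v7,v3) [-+-] → (-0.3961, -0.39334, 0.75)–(-0.3961, 1.425, 0.75)  len=1.8183
  (v5,v1,v4) [+-+] → (-0.3961, -1.425, 0.75)–(-0.3961, -1.425, 0.207021)  len=0.5430
  (v5,v7,v1) [++-] → (-0.3961, -0.39334, 0.75)–(-0.3961, -1.425, 0.75)  len=1.0317
  (v3,v7,v2) [-+-] → (-0.3961, 1.425, 0.75)–(-0.3961, 1.425, -0.207021)  len=0.9570
  (v6,v4,v2) [++-] → (-0.3961, 0.39334, -0.75)–(-0.3961, 1.425, -0.75)  len=1.0317
  (v2,v7,v6) [-++] → (-0.3961, 1.425, -0.207021)–(-0.3961, 1.425, -0.75)  len=0.5430

Chained into 1 loop(s):
  loop 1: 8 segments, perimeter = 8.7000
Total perimeter = 8.700


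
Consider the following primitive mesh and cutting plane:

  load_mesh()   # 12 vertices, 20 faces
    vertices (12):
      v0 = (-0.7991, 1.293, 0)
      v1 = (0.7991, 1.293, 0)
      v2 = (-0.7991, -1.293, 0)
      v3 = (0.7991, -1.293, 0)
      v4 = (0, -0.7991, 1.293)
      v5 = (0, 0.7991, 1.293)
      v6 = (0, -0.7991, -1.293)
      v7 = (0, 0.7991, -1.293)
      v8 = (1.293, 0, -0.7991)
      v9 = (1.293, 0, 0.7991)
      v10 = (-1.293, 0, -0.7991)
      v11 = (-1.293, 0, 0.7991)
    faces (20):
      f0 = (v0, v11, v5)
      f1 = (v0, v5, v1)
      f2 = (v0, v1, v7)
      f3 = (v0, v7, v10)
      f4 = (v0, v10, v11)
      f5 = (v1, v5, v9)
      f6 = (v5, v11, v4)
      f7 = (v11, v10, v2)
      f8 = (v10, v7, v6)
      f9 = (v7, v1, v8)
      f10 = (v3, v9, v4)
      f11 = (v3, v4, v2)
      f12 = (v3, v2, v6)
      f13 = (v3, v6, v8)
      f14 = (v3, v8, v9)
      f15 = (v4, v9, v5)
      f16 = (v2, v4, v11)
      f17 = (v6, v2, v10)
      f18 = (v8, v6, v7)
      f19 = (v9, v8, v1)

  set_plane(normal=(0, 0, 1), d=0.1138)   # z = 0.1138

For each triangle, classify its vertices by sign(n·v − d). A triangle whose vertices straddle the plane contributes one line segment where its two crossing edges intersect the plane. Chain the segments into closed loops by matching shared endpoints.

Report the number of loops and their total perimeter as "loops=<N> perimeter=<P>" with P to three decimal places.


loops=1 perimeter=8.459

Straddling triangles (10 of 20):
  (v0,v11,v5) [-++] → (-0.869436, 1.10886, 0.1138)–(-0.728769, 1.24953, 0.1138)  len=0.1989
  (v0,v5,v1) [-+-] → (-0.728769, 1.24953, 0.1138)–(0.728769, 1.24953, 0.1138)  len=1.4575
  (v0,v10,v11) [--+] → (-1.293, 0, 0.1138)–(-0.869436, 1.10886, 0.1138)  len=1.1870
  (v1,v5,v9) [-++] → (0.728769, 1.24953, 0.1138)–(0.869436, 1.10886, 0.1138)  len=0.1989
  (v11,v10,v2) [+--] → (-1.293, 0, 0.1138)–(-0.869436, -1.10886, 0.1138)  len=1.1870
  (v3,v9,v4) [-++] → (0.869436, -1.10886, 0.1138)–(0.728769, -1.24953, 0.1138)  len=0.1989
  (v3,v4,v2) [-+-] → (0.728769, -1.24953, 0.1138)–(-0.728769, -1.24953, 0.1138)  len=1.4575
  (v3,v8,v9) [--+] → (1.293, 0, 0.1138)–(0.869436, -1.10886, 0.1138)  len=1.1870
  (v2,v4,v11) [-++] → (-0.728769, -1.24953, 0.1138)–(-0.869436, -1.10886, 0.1138)  len=0.1989
  (v9,v8,v1) [+--] → (1.293, 0, 0.1138)–(0.869436, 1.10886, 0.1138)  len=1.1870

Chained into 1 loop(s):
  loop 1: 10 segments, perimeter = 8.4588
Total perimeter = 8.459


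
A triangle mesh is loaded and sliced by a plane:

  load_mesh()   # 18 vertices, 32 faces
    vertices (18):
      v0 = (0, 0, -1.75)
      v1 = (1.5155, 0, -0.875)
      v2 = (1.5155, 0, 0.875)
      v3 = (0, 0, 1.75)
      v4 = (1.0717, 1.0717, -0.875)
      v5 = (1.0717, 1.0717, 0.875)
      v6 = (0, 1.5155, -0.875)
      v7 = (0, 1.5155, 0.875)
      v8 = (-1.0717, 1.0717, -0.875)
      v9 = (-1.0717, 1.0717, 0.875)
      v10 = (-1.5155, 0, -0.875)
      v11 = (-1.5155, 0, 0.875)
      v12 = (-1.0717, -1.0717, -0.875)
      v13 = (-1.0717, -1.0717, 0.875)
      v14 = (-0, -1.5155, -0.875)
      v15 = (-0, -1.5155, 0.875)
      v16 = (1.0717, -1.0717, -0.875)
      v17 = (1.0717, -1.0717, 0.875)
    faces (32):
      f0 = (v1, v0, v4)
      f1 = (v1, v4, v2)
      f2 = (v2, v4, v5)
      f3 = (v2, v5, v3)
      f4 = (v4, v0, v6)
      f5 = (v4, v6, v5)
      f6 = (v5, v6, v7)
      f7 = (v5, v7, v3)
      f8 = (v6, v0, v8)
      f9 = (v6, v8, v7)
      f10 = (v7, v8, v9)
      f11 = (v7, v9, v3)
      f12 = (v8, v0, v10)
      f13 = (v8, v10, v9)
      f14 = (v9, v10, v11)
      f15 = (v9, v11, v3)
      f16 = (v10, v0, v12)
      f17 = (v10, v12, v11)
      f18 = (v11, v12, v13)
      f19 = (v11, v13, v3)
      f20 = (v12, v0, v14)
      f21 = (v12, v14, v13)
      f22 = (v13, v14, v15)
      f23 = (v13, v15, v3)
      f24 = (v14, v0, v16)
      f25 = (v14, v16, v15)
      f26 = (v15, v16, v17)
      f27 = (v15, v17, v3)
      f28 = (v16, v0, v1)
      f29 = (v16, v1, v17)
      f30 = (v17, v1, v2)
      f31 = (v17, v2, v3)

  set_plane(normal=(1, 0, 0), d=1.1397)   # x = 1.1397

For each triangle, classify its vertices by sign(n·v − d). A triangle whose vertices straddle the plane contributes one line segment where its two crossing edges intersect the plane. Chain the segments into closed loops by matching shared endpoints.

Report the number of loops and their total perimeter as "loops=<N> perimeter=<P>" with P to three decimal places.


loops=1 perimeter=7.232

Straddling triangles (8 of 32):
  (v1,v0,v4) [+--] → (1.1397, 0, -1.09197)–(1.1397, 0.907492, -0.875)  len=0.9331
  (v1,v4,v2) [+-+] → (1.1397, 0.907492, -0.875)–(1.1397, 0.907492, -0.606861)  len=0.2681
  (v2,v4,v5) [+--] → (1.1397, 0.907492, -0.606861)–(1.1397, 0.907492, 0.875)  len=1.4819
  (v2,v5,v3) [+--] → (1.1397, 0.907492, 0.875)–(1.1397, 0, 1.09197)  len=0.9331
  (v16,v0,v1) [--+] → (1.1397, 0, -1.09197)–(1.1397, -0.907492, -0.875)  len=0.9331
  (v16,v1,v17) [-+-] → (1.1397, -0.907492, -0.875)–(1.1397, -0.907492, 0.606861)  len=1.4819
  (v17,v1,v2) [-++] → (1.1397, -0.907492, 0.606861)–(1.1397, -0.907492, 0.875)  len=0.2681
  (v17,v2,v3) [-+-] → (1.1397, -0.907492, 0.875)–(1.1397, 0, 1.09197)  len=0.9331

Chained into 1 loop(s):
  loop 1: 8 segments, perimeter = 7.2323
Total perimeter = 7.232


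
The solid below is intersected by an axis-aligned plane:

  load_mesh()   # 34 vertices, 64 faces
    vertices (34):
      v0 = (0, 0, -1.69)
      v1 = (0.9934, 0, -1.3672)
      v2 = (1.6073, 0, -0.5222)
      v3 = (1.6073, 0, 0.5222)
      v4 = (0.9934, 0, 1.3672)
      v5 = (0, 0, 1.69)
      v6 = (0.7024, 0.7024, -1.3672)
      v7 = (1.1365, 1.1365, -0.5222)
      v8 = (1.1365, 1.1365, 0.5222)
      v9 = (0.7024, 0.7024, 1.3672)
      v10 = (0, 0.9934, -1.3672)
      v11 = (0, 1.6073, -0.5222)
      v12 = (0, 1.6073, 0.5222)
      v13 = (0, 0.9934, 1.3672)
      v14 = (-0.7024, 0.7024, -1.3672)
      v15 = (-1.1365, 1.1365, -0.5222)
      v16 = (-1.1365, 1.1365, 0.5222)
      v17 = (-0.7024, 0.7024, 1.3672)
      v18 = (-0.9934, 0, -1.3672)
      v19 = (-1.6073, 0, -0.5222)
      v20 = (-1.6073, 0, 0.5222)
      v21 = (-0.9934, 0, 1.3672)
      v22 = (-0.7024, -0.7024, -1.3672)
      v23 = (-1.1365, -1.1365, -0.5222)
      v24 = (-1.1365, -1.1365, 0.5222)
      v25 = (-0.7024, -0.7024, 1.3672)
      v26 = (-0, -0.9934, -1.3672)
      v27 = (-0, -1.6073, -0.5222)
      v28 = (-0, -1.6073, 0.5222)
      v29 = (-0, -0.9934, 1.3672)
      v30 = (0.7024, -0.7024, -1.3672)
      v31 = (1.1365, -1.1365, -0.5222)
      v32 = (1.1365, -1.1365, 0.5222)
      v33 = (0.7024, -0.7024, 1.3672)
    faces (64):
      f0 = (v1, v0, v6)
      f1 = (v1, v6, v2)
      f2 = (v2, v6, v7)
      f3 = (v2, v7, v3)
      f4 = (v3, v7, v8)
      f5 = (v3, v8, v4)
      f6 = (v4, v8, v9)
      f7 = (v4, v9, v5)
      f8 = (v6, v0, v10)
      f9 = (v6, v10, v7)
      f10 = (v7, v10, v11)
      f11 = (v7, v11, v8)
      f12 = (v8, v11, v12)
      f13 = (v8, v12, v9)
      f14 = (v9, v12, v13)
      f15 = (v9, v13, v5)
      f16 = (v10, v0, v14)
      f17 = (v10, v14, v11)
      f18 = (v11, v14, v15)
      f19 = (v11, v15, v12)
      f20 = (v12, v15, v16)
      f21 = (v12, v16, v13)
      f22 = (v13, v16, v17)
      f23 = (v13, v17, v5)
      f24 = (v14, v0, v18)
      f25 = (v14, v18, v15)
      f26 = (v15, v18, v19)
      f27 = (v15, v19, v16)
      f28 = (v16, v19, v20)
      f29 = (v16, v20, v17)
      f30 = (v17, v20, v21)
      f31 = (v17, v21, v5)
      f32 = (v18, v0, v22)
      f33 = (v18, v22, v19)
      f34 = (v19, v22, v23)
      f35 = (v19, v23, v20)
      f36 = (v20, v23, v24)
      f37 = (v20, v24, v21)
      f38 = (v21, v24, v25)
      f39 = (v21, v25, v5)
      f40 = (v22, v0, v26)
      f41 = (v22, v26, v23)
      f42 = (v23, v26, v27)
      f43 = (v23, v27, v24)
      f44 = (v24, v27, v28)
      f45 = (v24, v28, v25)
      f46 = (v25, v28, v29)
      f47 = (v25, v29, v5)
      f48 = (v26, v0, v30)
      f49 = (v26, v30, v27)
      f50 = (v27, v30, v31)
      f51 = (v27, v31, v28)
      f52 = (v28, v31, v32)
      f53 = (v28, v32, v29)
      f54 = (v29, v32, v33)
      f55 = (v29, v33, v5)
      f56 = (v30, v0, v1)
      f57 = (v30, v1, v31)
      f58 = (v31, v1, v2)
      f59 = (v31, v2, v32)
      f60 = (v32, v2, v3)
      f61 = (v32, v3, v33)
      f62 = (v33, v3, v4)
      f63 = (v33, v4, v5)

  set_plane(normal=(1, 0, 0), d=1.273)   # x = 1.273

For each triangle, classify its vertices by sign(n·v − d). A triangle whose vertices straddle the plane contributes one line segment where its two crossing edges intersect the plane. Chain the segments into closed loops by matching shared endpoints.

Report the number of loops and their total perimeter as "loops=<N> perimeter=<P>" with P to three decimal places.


Straddling triangles (10 of 64):
  (v1,v6,v2) [--+] → (1.273, 0.25949, -0.834371)–(1.273, 0, -0.982346)  len=0.2987
  (v2,v6,v7) [+--] → (1.273, 0.25949, -0.834371)–(1.273, 0.806992, -0.5222)  len=0.6302
  (v2,v7,v3) [+-+] → (1.273, 0.806992, -0.5222)–(1.273, 0.806992, -0.219395)  len=0.3028
  (v3,v7,v8) [+--] → (1.273, 0.806992, -0.219395)–(1.273, 0.806992, 0.5222)  len=0.7416
  (v3,v8,v4) [+--] → (1.273, 0.806992, 0.5222)–(1.273, 0, 0.982346)  len=0.9290
  (v31,v1,v2) [--+] → (1.273, 0, -0.982346)–(1.273, -0.806992, -0.5222)  len=0.9290
  (v31,v2,v32) [-+-] → (1.273, -0.806992, -0.5222)–(1.273, -0.806992, 0.219395)  len=0.7416
  (v32,v2,v3) [-++] → (1.273, -0.806992, 0.219395)–(1.273, -0.806992, 0.5222)  len=0.3028
  (v32,v3,v33) [-+-] → (1.273, -0.806992, 0.5222)–(1.273, -0.25949, 0.834371)  len=0.6302
  (v33,v3,v4) [-+-] → (1.273, -0.25949, 0.834371)–(1.273, 0, 0.982346)  len=0.2987

Chained into 1 loop(s):
  loop 1: 10 segments, perimeter = 5.8046
Total perimeter = 5.805

loops=1 perimeter=5.805
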